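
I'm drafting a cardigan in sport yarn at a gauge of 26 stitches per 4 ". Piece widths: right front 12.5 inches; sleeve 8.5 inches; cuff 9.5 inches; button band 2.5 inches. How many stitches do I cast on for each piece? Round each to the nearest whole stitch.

right front 81; sleeve 55; cuff 62; button band 16.

Rate = 26/4 = 6.5 sts per in.
right front: 12.5 × 6.5 = 81.25 → 81.
sleeve: 8.5 × 6.5 = 55.25 → 55.
cuff: 9.5 × 6.5 = 61.75 → 62.
button band: 2.5 × 6.5 = 16.25 → 16.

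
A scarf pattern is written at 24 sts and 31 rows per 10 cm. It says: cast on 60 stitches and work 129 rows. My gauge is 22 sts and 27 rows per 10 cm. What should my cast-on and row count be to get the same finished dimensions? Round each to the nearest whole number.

Stitches: 60 × 22/24 = 55.00 → 55.
Rows: 129 × 27/31 = 112.35 → 112.

Cast on 55 stitches; work 112 rows.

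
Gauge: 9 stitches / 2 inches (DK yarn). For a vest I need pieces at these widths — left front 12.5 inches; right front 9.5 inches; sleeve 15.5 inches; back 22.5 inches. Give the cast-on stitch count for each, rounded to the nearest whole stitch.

left front 56; right front 43; sleeve 70; back 101.

Rate = 9/2 = 4.5 sts per in.
left front: 12.5 × 4.5 = 56.25 → 56.
right front: 9.5 × 4.5 = 42.75 → 43.
sleeve: 15.5 × 4.5 = 69.75 → 70.
back: 22.5 × 4.5 = 101.25 → 101.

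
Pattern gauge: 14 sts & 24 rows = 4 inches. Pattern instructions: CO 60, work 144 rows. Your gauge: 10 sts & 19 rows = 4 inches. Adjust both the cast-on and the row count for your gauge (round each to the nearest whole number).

Cast on 43 stitches; work 114 rows.

Stitches: 60 × 10/14 = 42.86 → 43.
Rows: 144 × 19/24 = 114.00 → 114.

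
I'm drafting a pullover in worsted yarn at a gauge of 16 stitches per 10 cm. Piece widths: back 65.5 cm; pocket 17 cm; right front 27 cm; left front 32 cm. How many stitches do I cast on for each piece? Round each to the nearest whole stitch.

back 105; pocket 27; right front 43; left front 51.

Rate = 16/10 = 1.6 sts per cm.
back: 65.5 × 1.6 = 104.80 → 105.
pocket: 17 × 1.6 = 27.20 → 27.
right front: 27 × 1.6 = 43.20 → 43.
left front: 32 × 1.6 = 51.20 → 51.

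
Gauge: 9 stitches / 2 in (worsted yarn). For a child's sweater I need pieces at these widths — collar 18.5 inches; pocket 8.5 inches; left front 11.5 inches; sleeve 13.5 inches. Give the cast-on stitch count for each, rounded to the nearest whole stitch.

Rate = 9/2 = 4.5 sts per in.
collar: 18.5 × 4.5 = 83.25 → 83.
pocket: 8.5 × 4.5 = 38.25 → 38.
left front: 11.5 × 4.5 = 51.75 → 52.
sleeve: 13.5 × 4.5 = 60.75 → 61.

collar 83; pocket 38; left front 52; sleeve 61.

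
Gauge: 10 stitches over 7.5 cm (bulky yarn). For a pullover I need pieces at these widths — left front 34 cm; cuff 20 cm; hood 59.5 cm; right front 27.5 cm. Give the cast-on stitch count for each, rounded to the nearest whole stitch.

Rate = 10/7.5 = 1.333 sts per cm.
left front: 34 × 1.333 = 45.33 → 45.
cuff: 20 × 1.333 = 26.67 → 27.
hood: 59.5 × 1.333 = 79.33 → 79.
right front: 27.5 × 1.333 = 36.67 → 37.

left front 45; cuff 27; hood 79; right front 37.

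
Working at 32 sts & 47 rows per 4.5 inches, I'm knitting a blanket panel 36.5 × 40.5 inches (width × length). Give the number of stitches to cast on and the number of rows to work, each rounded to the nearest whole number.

Cast on 260 stitches and work 423 rows.

Stitch gauge = 32/4.5 = 7.111 sts/in; 36.5 × 7.111 = 259.56 → 260 sts.
Row gauge = 47/4.5 = 10.444 rows/in; 40.5 × 10.444 = 423.00 → 423 rows.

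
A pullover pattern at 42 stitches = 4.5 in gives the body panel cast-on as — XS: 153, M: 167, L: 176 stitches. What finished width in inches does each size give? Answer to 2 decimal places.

XS 16.39 inches; M 17.89 inches; L 18.86 inches.

42/4.5 = 9.333 sts per in.
XS: 153 / 9.333 = 16.393 → 16.39 in.
M: 167 / 9.333 = 17.893 → 17.89 in.
L: 176 / 9.333 = 18.857 → 18.86 in.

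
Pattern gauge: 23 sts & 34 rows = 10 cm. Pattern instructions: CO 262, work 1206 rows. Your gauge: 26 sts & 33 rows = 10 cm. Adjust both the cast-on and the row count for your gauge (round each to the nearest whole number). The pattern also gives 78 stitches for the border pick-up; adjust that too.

Cast on 296 stitches; work 1171 rows; border pick-up 88 stitches.

Stitches: 262 × 26/23 = 296.17 → 296.
Rows: 1206 × 33/34 = 1170.53 → 1171.
border pick-up: 78 × 26/23 = 88.17 → 88.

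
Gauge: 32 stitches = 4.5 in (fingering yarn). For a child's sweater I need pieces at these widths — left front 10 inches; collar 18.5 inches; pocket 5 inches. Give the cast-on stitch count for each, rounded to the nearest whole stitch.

left front 71; collar 132; pocket 36.

Rate = 32/4.5 = 7.111 sts per in.
left front: 10 × 7.111 = 71.11 → 71.
collar: 18.5 × 7.111 = 131.56 → 132.
pocket: 5 × 7.111 = 35.56 → 36.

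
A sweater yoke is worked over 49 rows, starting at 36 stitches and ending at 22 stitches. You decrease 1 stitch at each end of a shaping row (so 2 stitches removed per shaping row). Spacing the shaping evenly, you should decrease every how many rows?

Stitches to remove: |22 − 36| = 14.
Shaping rows needed: 14 / 2 = 7.
49 rows / 7 = every 7 rows.

Decrease every 7th row.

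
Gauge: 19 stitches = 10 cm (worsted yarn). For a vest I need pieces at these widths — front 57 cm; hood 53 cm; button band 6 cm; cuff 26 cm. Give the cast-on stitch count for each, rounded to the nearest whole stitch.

Rate = 19/10 = 1.9 sts per cm.
front: 57 × 1.9 = 108.30 → 108.
hood: 53 × 1.9 = 100.70 → 101.
button band: 6 × 1.9 = 11.40 → 11.
cuff: 26 × 1.9 = 49.40 → 49.

front 108; hood 101; button band 11; cuff 49.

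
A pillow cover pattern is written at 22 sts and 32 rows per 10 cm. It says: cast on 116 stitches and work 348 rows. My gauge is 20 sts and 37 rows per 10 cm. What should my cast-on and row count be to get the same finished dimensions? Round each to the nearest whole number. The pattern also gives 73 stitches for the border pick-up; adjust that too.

Stitches: 116 × 20/22 = 105.45 → 105.
Rows: 348 × 37/32 = 402.38 → 402.
border pick-up: 73 × 20/22 = 66.36 → 66.

Cast on 105 stitches; work 402 rows; border pick-up 66 stitches.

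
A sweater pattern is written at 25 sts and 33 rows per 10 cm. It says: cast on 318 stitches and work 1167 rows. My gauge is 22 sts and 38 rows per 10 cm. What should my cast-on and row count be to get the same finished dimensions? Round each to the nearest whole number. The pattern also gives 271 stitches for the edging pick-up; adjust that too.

Cast on 280 stitches; work 1344 rows; edging pick-up 238 stitches.

Stitches: 318 × 22/25 = 279.84 → 280.
Rows: 1167 × 38/33 = 1343.82 → 1344.
edging pick-up: 271 × 22/25 = 238.48 → 238.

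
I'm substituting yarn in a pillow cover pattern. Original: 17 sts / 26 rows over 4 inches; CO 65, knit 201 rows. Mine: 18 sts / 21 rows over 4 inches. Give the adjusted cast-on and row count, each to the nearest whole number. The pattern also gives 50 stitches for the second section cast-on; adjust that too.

Cast on 69 stitches; work 162 rows; second section cast-on 53 stitches.

Stitches: 65 × 18/17 = 68.82 → 69.
Rows: 201 × 21/26 = 162.35 → 162.
second section cast-on: 50 × 18/17 = 52.94 → 53.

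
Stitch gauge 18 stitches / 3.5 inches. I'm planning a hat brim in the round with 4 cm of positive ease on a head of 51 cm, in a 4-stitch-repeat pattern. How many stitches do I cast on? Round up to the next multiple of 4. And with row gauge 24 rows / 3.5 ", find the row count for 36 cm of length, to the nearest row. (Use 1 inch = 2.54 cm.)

Cast on 112 stitches; work 97 rows.

Finished = 51 + 4 = 55 cm.
55 cm × 1/2.54 = 21.65 inches.
18/3.5 = 5.143 sts per in; 21.65 × 5.143 = 111.36 sts.
Next multiple of 4 → 112.
36 cm = 14.17 inches; × 6.857 = 97.19 → 97 rows.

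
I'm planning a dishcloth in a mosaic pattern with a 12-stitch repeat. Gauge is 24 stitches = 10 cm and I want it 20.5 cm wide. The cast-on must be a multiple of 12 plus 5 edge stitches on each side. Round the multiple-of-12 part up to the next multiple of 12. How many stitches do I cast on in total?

24 / 10 = 2.4 sts per cm.
20.5 × 2.4 = 49.20 sts.
Less 10 edge sts → 39.20 for the repeat.
Next multiple of 12: 48.
Add back 10 edge sts → 58.

58 stitches.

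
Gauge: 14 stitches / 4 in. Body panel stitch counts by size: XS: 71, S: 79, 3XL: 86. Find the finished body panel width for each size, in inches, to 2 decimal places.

XS 20.29 inches; S 22.57 inches; 3XL 24.57 inches.

14/4 = 3.5 sts per in.
XS: 71 / 3.5 = 20.286 → 20.29 in.
S: 79 / 3.5 = 22.571 → 22.57 in.
3XL: 86 / 3.5 = 24.571 → 24.57 in.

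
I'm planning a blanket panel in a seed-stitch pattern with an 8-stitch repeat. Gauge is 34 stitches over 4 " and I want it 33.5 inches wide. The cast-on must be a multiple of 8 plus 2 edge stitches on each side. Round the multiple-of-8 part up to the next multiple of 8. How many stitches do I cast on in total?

34 / 4 = 8.5 sts per inch.
33.5 × 8.5 = 284.75 sts.
Less 4 edge sts → 280.75 for the repeat.
Next multiple of 8: 288.
Add back 4 edge sts → 292.

Cast on 292 stitches.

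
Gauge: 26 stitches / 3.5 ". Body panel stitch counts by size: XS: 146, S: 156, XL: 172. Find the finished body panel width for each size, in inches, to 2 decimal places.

XS 19.65 inches; S 21.00 inches; XL 23.15 inches.

26/3.5 = 7.429 sts per in.
XS: 146 / 7.429 = 19.654 → 19.65 in.
S: 156 / 7.429 = 21.000 → 21.00 in.
XL: 172 / 7.429 = 23.154 → 23.15 in.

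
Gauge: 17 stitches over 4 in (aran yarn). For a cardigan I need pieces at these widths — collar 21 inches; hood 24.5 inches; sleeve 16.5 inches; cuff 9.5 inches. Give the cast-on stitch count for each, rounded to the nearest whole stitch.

Rate = 17/4 = 4.25 sts per in.
collar: 21 × 4.25 = 89.25 → 89.
hood: 24.5 × 4.25 = 104.12 → 104.
sleeve: 16.5 × 4.25 = 70.12 → 70.
cuff: 9.5 × 4.25 = 40.38 → 40.

collar 89; hood 104; sleeve 70; cuff 40.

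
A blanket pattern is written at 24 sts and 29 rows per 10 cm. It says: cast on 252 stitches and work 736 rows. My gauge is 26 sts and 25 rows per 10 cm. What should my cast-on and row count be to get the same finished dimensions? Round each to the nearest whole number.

Cast on 273 stitches; work 634 rows.

Stitches: 252 × 26/24 = 273.00 → 273.
Rows: 736 × 25/29 = 634.48 → 634.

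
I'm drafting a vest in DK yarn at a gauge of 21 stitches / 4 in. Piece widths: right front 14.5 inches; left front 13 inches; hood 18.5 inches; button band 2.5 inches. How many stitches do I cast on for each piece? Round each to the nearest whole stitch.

Rate = 21/4 = 5.25 sts per in.
right front: 14.5 × 5.25 = 76.12 → 76.
left front: 13 × 5.25 = 68.25 → 68.
hood: 18.5 × 5.25 = 97.12 → 97.
button band: 2.5 × 5.25 = 13.12 → 13.

right front 76; left front 68; hood 97; button band 13.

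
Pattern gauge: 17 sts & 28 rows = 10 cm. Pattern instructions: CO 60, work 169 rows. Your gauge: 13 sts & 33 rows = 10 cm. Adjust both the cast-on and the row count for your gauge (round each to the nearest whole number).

Cast on 46 stitches; work 199 rows.

Stitches: 60 × 13/17 = 45.88 → 46.
Rows: 169 × 33/28 = 199.18 → 199.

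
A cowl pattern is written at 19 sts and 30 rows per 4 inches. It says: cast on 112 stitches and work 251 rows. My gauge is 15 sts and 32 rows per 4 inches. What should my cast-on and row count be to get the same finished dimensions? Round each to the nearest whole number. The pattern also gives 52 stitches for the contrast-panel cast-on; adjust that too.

Stitches: 112 × 15/19 = 88.42 → 88.
Rows: 251 × 32/30 = 267.73 → 268.
contrast-panel cast-on: 52 × 15/19 = 41.05 → 41.

Cast on 88 stitches; work 268 rows; contrast-panel cast-on 41 stitches.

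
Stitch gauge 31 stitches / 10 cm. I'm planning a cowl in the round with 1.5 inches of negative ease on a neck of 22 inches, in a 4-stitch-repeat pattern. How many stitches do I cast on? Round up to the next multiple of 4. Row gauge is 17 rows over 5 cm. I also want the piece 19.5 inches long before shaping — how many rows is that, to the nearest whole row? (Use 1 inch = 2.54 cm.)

Cast on 164 stitches; work 168 rows.

Finished = 22 − 1.5 = 20.5 inches.
20.5 inches × 2.54 = 52.07 cm.
31/10 = 3.1 sts per cm; 52.07 × 3.1 = 161.42 sts.
Next multiple of 4 → 164.
19.5 inches = 49.53 cm; × 3.4 = 168.40 → 168 rows.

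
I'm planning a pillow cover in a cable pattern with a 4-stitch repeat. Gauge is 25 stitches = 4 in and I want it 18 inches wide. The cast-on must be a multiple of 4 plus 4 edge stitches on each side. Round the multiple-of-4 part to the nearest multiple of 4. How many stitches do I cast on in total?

25 / 4 = 6.25 sts per inch.
18 × 6.25 = 112.50 sts.
Less 8 edge sts → 104.50 for the repeat.
Nearest multiple of 4: 104.
Add back 8 edge sts → 112.

CO 112 sts.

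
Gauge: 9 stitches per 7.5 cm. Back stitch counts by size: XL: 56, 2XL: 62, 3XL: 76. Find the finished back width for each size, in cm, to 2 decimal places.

9/7.5 = 1.2 sts per cm.
XL: 56 / 1.2 = 46.667 → 46.67 cm.
2XL: 62 / 1.2 = 51.667 → 51.67 cm.
3XL: 76 / 1.2 = 63.333 → 63.33 cm.

XL 46.67 cm; 2XL 51.67 cm; 3XL 63.33 cm.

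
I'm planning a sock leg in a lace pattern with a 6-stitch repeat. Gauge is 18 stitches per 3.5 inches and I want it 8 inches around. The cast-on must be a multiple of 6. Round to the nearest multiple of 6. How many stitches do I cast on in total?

18 / 3.5 = 5.143 sts per inch.
8 × 5.143 = 41.14 sts.
Nearest multiple of 6: 42.

Cast on 42 stitches.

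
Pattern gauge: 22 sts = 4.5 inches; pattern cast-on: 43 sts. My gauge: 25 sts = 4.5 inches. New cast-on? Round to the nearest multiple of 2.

Scale factor = 25 / 22 = 1.136.
43 × 25 / 22 = 48.86 sts.
→ 48 sts.

48 stitches.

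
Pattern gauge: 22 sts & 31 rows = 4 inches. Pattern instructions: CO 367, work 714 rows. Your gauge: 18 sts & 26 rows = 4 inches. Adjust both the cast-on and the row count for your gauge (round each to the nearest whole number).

Stitches: 367 × 18/22 = 300.27 → 300.
Rows: 714 × 26/31 = 598.84 → 599.

Cast on 300 stitches; work 599 rows.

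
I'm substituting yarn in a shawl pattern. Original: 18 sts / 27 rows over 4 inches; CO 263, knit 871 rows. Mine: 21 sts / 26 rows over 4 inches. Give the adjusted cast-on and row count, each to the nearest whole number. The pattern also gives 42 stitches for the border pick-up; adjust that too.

Stitches: 263 × 21/18 = 306.83 → 307.
Rows: 871 × 26/27 = 838.74 → 839.
border pick-up: 42 × 21/18 = 49.00 → 49.

Cast on 307 stitches; work 839 rows; border pick-up 49 stitches.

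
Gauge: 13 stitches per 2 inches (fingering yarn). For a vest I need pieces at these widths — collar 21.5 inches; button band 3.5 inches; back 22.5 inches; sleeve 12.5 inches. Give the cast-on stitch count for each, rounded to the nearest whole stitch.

collar 140; button band 23; back 146; sleeve 81.

Rate = 13/2 = 6.5 sts per in.
collar: 21.5 × 6.5 = 139.75 → 140.
button band: 3.5 × 6.5 = 22.75 → 23.
back: 22.5 × 6.5 = 146.25 → 146.
sleeve: 12.5 × 6.5 = 81.25 → 81.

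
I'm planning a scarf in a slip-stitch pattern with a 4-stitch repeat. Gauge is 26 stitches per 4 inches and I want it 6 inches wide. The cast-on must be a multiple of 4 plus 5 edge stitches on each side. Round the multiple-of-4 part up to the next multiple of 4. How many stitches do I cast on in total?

26 / 4 = 6.5 sts per inch.
6 × 6.5 = 39.00 sts.
Less 10 edge sts → 29.00 for the repeat.
Next multiple of 4: 32.
Add back 10 edge sts → 42.

CO 42 sts.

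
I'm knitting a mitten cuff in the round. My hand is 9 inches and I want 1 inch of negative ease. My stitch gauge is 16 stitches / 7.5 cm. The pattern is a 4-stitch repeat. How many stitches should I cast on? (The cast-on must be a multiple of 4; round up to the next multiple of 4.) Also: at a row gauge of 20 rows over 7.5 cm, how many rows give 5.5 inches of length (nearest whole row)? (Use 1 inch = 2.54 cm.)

Cast on 44 stitches; work 37 rows.

Finished = 9 − 1 = 8 inches.
8 inches × 2.54 = 20.32 cm.
16/7.5 = 2.133 sts per cm; 20.32 × 2.133 = 43.35 sts.
Next multiple of 4 → 44.
5.5 inches = 13.97 cm; × 2.667 = 37.25 → 37 rows.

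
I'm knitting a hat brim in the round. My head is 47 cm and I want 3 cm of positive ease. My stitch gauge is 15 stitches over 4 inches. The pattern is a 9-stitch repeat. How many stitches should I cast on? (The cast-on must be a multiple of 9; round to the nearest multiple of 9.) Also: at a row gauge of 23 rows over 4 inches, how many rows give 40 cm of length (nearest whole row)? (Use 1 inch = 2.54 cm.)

Finished = 47 + 3 = 50 cm.
50 cm × 1/2.54 = 19.69 inches.
15/4 = 3.75 sts per in; 19.69 × 3.75 = 73.82 sts.
Nearest multiple of 9 → 72.
40 cm = 15.75 inches; × 5.75 = 90.55 → 91 rows.

Cast on 72 stitches; work 91 rows.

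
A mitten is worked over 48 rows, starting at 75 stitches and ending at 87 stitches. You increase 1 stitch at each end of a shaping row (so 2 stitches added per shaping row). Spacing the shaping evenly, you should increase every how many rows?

Increase every 8th row.

Stitches to add: |87 − 75| = 12.
Shaping rows needed: 12 / 2 = 6.
48 rows / 6 = every 8 rows.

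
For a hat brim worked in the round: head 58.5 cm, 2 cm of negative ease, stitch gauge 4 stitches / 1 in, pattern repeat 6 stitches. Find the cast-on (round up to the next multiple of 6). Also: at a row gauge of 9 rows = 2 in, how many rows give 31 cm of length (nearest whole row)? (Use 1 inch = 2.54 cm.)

Cast on 90 stitches; work 55 rows.

Finished = 58.5 − 2 = 56.5 cm.
56.5 cm × 1/2.54 = 22.24 inches.
4/1 = 4 sts per in; 22.24 × 4 = 88.98 sts.
Next multiple of 6 → 90.
31 cm = 12.20 inches; × 4.5 = 54.92 → 55 rows.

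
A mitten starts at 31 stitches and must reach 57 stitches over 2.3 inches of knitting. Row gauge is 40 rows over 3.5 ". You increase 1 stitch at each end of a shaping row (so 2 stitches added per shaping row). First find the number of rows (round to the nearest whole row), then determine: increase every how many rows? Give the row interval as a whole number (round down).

Rows = 2.3 × 11.429 = 26.3 → 26 rows.
Stitches to add: 26 → 13 shaping rows (at 2 st each).
26 / 13 = 2.00 → every 2 rows.

Increase every 2nd row.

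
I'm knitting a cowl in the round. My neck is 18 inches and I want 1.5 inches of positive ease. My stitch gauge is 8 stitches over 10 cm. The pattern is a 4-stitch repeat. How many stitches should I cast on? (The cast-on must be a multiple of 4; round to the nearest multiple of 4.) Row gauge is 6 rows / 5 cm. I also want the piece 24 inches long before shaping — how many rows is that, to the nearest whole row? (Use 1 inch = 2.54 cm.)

Cast on 40 stitches; work 73 rows.

Finished = 18 + 1.5 = 19.5 inches.
19.5 inches × 2.54 = 49.53 cm.
8/10 = 0.8 sts per cm; 49.53 × 0.8 = 39.62 sts.
Nearest multiple of 4 → 40.
24 inches = 60.96 cm; × 1.2 = 73.15 → 73 rows.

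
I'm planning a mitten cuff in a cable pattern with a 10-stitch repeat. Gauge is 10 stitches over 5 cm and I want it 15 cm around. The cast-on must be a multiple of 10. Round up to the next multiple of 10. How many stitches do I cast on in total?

10 / 5 = 2 sts per cm.
15 × 2 = 30.00 sts.
Next multiple of 10: 30.

Cast on 30 stitches.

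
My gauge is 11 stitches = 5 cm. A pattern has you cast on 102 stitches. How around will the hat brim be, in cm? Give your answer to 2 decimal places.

11 stitches / 5 cm = 2.2 stitches per cm.
102 / 2.2 = 46.364 cm.

46.36 cm.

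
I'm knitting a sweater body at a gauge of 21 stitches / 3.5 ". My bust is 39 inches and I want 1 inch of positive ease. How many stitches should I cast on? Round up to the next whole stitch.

Finished = 39 + 1 = 40 in.
21 / 3.5 = 6 sts per inch.
40.00 × 6 = 240.00 sts.

Cast on 240 stitches.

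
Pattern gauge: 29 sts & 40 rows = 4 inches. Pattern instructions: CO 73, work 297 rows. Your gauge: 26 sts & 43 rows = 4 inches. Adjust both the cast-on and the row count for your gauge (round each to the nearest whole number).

Cast on 65 stitches; work 319 rows.

Stitches: 73 × 26/29 = 65.45 → 65.
Rows: 297 × 43/40 = 319.27 → 319.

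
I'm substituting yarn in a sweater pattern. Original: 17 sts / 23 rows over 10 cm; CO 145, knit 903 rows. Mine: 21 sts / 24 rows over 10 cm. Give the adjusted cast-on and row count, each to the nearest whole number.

Stitches: 145 × 21/17 = 179.12 → 179.
Rows: 903 × 24/23 = 942.26 → 942.

Cast on 179 stitches; work 942 rows.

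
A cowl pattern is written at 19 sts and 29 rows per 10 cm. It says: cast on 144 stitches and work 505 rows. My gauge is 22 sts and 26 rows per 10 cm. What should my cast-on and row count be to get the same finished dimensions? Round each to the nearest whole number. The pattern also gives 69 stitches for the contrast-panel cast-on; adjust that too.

Cast on 167 stitches; work 453 rows; contrast-panel cast-on 80 stitches.

Stitches: 144 × 22/19 = 166.74 → 167.
Rows: 505 × 26/29 = 452.76 → 453.
contrast-panel cast-on: 69 × 22/19 = 79.89 → 80.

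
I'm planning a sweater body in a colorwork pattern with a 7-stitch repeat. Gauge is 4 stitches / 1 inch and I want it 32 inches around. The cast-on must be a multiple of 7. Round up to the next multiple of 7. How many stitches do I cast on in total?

CO 133 sts.

4 / 1 = 4 sts per inch.
32 × 4 = 128.00 sts.
Next multiple of 7: 133.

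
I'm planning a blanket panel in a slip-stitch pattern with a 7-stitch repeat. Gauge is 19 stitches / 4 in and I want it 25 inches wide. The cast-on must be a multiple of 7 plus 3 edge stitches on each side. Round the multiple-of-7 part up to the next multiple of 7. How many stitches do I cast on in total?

Cast on 125 stitches.

19 / 4 = 4.75 sts per inch.
25 × 4.75 = 118.75 sts.
Less 6 edge sts → 112.75 for the repeat.
Next multiple of 7: 119.
Add back 6 edge sts → 125.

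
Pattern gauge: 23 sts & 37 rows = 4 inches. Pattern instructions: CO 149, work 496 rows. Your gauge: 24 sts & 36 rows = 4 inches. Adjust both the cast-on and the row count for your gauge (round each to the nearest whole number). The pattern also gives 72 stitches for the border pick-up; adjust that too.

Stitches: 149 × 24/23 = 155.48 → 155.
Rows: 496 × 36/37 = 482.59 → 483.
border pick-up: 72 × 24/23 = 75.13 → 75.

Cast on 155 stitches; work 483 rows; border pick-up 75 stitches.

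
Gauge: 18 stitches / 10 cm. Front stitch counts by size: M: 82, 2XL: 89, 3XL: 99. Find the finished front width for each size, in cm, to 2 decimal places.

M 45.56 cm; 2XL 49.44 cm; 3XL 55.00 cm.

18/10 = 1.8 sts per cm.
M: 82 / 1.8 = 45.556 → 45.56 cm.
2XL: 89 / 1.8 = 49.444 → 49.44 cm.
3XL: 99 / 1.8 = 55.000 → 55.00 cm.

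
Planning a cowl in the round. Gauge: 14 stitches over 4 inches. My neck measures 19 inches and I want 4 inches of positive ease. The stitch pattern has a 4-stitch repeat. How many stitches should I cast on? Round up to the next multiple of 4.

84 stitches.

Finished = 19 + 4 = 23 inches.
14 / 4 = 3.5 sts/in.
23 × 3.5 = 80.50 sts.
Next multiple of 4: 84.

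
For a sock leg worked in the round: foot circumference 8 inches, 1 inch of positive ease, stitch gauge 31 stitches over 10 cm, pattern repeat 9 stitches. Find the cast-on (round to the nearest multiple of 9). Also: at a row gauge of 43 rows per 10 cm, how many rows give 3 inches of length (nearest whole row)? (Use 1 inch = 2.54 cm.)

Finished = 8 + 1 = 9 inches.
9 inches × 2.54 = 22.86 cm.
31/10 = 3.1 sts per cm; 22.86 × 3.1 = 70.87 sts.
Nearest multiple of 9 → 72.
3 inches = 7.62 cm; × 4.3 = 32.77 → 33 rows.

Cast on 72 stitches; work 33 rows.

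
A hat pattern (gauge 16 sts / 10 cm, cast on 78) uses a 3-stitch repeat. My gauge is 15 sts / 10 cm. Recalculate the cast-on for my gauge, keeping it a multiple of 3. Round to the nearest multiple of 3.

CO 72 sts.

78 × 15 / 16 = 73.12.
Nearest multiple of 3: 72.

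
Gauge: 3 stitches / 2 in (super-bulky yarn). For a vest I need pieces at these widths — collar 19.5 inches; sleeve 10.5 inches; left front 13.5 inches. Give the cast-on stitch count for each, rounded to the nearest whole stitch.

collar 29; sleeve 16; left front 20.

Rate = 3/2 = 1.5 sts per in.
collar: 19.5 × 1.5 = 29.25 → 29.
sleeve: 10.5 × 1.5 = 15.75 → 16.
left front: 13.5 × 1.5 = 20.25 → 20.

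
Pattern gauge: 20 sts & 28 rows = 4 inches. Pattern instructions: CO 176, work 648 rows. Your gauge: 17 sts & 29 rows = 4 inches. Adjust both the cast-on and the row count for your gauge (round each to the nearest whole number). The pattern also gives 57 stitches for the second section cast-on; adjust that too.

Stitches: 176 × 17/20 = 149.60 → 150.
Rows: 648 × 29/28 = 671.14 → 671.
second section cast-on: 57 × 17/20 = 48.45 → 48.

Cast on 150 stitches; work 671 rows; second section cast-on 48 stitches.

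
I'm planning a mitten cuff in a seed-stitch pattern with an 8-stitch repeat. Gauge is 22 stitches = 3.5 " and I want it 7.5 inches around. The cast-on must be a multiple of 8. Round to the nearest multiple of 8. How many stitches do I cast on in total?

Cast on 48 stitches.

22 / 3.5 = 6.286 sts per inch.
7.5 × 6.286 = 47.14 sts.
Nearest multiple of 8: 48.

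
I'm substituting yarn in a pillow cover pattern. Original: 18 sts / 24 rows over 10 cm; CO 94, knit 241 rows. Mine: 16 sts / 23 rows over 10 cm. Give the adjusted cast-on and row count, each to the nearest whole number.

Stitches: 94 × 16/18 = 83.56 → 84.
Rows: 241 × 23/24 = 230.96 → 231.

Cast on 84 stitches; work 231 rows.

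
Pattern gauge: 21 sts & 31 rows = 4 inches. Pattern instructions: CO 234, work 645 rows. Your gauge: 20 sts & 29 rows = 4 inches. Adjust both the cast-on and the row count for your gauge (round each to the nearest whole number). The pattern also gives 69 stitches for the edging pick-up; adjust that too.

Cast on 223 stitches; work 603 rows; edging pick-up 66 stitches.

Stitches: 234 × 20/21 = 222.86 → 223.
Rows: 645 × 29/31 = 603.39 → 603.
edging pick-up: 69 × 20/21 = 65.71 → 66.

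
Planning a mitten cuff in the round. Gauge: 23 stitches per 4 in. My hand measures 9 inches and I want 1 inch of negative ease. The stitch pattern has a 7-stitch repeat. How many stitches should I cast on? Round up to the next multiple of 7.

Finished = 9 − 1 = 8 inches.
23 / 4 = 5.75 sts/in.
8 × 5.75 = 46.00 sts.
Next multiple of 7: 49.

49 stitches.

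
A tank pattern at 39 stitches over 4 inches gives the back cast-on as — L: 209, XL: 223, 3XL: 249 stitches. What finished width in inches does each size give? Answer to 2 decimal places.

39/4 = 9.75 sts per in.
L: 209 / 9.75 = 21.436 → 21.44 in.
XL: 223 / 9.75 = 22.872 → 22.87 in.
3XL: 249 / 9.75 = 25.538 → 25.54 in.

L 21.44 inches; XL 22.87 inches; 3XL 25.54 inches.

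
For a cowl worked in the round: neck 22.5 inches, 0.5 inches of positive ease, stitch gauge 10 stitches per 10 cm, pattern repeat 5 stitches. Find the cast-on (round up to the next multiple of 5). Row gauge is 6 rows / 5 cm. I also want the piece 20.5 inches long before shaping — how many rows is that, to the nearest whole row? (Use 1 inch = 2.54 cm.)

Finished = 22.5 + 0.5 = 23 inches.
23 inches × 2.54 = 58.42 cm.
10/10 = 1 sts per cm; 58.42 × 1 = 58.42 sts.
Next multiple of 5 → 60.
20.5 inches = 52.07 cm; × 1.2 = 62.48 → 62 rows.

Cast on 60 stitches; work 62 rows.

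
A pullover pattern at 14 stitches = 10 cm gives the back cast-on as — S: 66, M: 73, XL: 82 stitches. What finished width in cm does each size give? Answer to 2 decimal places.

14/10 = 1.4 sts per cm.
S: 66 / 1.4 = 47.143 → 47.14 cm.
M: 73 / 1.4 = 52.143 → 52.14 cm.
XL: 82 / 1.4 = 58.571 → 58.57 cm.

S 47.14 cm; M 52.14 cm; XL 58.57 cm.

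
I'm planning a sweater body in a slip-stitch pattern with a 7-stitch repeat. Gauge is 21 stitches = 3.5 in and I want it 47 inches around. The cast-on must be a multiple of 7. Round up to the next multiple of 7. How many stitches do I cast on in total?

Cast on 287 stitches.

21 / 3.5 = 6 sts per inch.
47 × 6 = 282.00 sts.
Next multiple of 7: 287.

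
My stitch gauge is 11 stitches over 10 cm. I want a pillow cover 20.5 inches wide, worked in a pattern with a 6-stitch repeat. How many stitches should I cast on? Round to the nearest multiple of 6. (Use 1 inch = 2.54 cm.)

CO 60 sts.

20.5 in = 20.5 × 2.54 = 52.07 cm.
11 / 10 = 1.1 sts/cm.
52.07 × 1.1 = 57.28 sts.
→ 60.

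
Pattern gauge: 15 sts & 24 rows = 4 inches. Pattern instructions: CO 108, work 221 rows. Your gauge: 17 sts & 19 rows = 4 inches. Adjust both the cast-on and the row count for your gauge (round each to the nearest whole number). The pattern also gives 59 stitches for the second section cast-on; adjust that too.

Stitches: 108 × 17/15 = 122.40 → 122.
Rows: 221 × 19/24 = 174.96 → 175.
second section cast-on: 59 × 17/15 = 66.87 → 67.

Cast on 122 stitches; work 175 rows; second section cast-on 67 stitches.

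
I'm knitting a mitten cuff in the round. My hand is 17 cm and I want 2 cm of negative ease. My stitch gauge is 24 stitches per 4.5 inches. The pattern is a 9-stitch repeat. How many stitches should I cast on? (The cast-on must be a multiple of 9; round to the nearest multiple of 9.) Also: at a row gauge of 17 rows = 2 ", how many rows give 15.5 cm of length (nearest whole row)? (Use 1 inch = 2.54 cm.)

Finished = 17 − 2 = 15 cm.
15 cm × 1/2.54 = 5.91 inches.
24/4.5 = 5.333 sts per in; 5.91 × 5.333 = 31.50 sts.
Nearest multiple of 9 → 27.
15.5 cm = 6.10 inches; × 8.5 = 51.87 → 52 rows.

Cast on 27 stitches; work 52 rows.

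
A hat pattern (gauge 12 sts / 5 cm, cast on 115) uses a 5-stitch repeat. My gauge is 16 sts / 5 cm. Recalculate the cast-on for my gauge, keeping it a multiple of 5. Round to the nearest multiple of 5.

115 × 16 / 12 = 153.33.
Nearest multiple of 5: 155.

CO 155 sts.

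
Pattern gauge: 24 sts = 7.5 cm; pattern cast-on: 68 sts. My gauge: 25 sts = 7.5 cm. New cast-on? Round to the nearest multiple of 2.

Scale factor = 25 / 24 = 1.042.
68 × 25 / 24 = 70.83 sts.
→ 70 sts.

Cast on 70 stitches.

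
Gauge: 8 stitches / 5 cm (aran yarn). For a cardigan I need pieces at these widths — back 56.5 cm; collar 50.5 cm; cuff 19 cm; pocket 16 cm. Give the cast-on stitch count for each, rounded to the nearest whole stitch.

back 90; collar 81; cuff 30; pocket 26.

Rate = 8/5 = 1.6 sts per cm.
back: 56.5 × 1.6 = 90.40 → 90.
collar: 50.5 × 1.6 = 80.80 → 81.
cuff: 19 × 1.6 = 30.40 → 30.
pocket: 16 × 1.6 = 25.60 → 26.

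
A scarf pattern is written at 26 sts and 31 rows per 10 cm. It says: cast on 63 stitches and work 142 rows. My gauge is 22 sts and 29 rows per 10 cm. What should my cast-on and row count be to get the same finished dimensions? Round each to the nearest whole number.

Cast on 53 stitches; work 133 rows.

Stitches: 63 × 22/26 = 53.31 → 53.
Rows: 142 × 29/31 = 132.84 → 133.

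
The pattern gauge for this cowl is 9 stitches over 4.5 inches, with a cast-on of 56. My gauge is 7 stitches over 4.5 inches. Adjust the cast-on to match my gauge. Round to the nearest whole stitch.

Scale factor = 7 / 9 = 0.778.
56 × 7 / 9 = 43.56 sts.
→ 44 sts.

CO 44 sts.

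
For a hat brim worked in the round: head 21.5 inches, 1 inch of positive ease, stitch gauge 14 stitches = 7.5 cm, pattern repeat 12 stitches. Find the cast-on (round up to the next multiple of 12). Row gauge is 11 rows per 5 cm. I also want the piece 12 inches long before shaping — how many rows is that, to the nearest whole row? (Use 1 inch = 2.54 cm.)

Finished = 21.5 + 1 = 22.5 inches.
22.5 inches × 2.54 = 57.15 cm.
14/7.5 = 1.867 sts per cm; 57.15 × 1.867 = 106.68 sts.
Next multiple of 12 → 108.
12 inches = 30.48 cm; × 2.2 = 67.06 → 67 rows.

Cast on 108 stitches; work 67 rows.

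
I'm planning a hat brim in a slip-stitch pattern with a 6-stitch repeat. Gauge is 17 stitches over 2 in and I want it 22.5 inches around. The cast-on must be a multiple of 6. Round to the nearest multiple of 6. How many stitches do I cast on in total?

17 / 2 = 8.5 sts per inch.
22.5 × 8.5 = 191.25 sts.
Nearest multiple of 6: 192.

CO 192 sts.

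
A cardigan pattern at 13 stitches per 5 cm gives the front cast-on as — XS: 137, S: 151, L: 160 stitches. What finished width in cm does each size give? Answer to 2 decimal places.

XS 52.69 cm; S 58.08 cm; L 61.54 cm.

13/5 = 2.6 sts per cm.
XS: 137 / 2.6 = 52.692 → 52.69 cm.
S: 151 / 2.6 = 58.077 → 58.08 cm.
L: 160 / 2.6 = 61.538 → 61.54 cm.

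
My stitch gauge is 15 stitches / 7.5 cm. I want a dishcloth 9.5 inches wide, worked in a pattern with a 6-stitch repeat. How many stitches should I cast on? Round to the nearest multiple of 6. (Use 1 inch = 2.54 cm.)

9.5 in = 9.5 × 2.54 = 24.13 cm.
15 / 7.5 = 2 sts/cm.
24.13 × 2 = 48.26 sts.
→ 48.

48 stitches.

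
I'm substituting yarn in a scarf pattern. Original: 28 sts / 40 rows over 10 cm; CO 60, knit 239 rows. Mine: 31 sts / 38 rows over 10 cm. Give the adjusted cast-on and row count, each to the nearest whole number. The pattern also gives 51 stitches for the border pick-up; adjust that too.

Cast on 66 stitches; work 227 rows; border pick-up 56 stitches.

Stitches: 60 × 31/28 = 66.43 → 66.
Rows: 239 × 38/40 = 227.05 → 227.
border pick-up: 51 × 31/28 = 56.46 → 56.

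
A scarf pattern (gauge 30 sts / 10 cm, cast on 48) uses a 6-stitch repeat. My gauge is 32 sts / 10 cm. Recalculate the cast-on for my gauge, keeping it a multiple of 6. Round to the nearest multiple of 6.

Cast on 54 stitches.

48 × 32 / 30 = 51.20.
Nearest multiple of 6: 54.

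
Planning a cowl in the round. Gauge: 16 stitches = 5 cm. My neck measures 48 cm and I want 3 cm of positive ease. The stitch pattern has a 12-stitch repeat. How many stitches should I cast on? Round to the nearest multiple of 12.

Finished = 48 + 3 = 51 cm.
16 / 5 = 3.2 sts/cm.
51 × 3.2 = 163.20 sts.
Nearest multiple of 12: 168.

CO 168 sts.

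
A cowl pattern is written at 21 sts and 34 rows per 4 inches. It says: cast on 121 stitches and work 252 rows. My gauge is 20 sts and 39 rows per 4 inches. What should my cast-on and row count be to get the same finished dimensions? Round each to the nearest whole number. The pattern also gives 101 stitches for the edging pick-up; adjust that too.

Stitches: 121 × 20/21 = 115.24 → 115.
Rows: 252 × 39/34 = 289.06 → 289.
edging pick-up: 101 × 20/21 = 96.19 → 96.

Cast on 115 stitches; work 289 rows; edging pick-up 96 stitches.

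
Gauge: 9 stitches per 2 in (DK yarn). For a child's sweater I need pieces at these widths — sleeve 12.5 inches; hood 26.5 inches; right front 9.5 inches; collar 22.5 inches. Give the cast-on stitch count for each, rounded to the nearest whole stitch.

sleeve 56; hood 119; right front 43; collar 101.

Rate = 9/2 = 4.5 sts per in.
sleeve: 12.5 × 4.5 = 56.25 → 56.
hood: 26.5 × 4.5 = 119.25 → 119.
right front: 9.5 × 4.5 = 42.75 → 43.
collar: 22.5 × 4.5 = 101.25 → 101.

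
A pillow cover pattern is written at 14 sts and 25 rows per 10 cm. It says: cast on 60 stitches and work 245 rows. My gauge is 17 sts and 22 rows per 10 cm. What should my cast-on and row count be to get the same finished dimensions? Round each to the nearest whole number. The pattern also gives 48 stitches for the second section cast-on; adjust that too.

Cast on 73 stitches; work 216 rows; second section cast-on 58 stitches.

Stitches: 60 × 17/14 = 72.86 → 73.
Rows: 245 × 22/25 = 215.60 → 216.
second section cast-on: 48 × 17/14 = 58.29 → 58.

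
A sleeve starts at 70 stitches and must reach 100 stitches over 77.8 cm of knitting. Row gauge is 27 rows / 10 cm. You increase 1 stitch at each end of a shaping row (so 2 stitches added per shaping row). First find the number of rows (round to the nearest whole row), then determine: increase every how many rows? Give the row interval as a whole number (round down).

Rows = 77.8 × 2.7 = 210.1 → 210 rows.
Stitches to add: 30 → 15 shaping rows (at 2 st each).
210 / 15 = 14.00 → every 14 rows.

Increase every 14th row.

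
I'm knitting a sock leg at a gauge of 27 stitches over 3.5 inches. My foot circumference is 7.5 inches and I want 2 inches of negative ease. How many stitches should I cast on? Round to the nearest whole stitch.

Cast on 42 stitches.

Finished = 7.5 − 2 = 5.5 in.
27 / 3.5 = 7.714 sts per inch.
5.50 × 7.714 = 42.43 sts.
→ 42 sts.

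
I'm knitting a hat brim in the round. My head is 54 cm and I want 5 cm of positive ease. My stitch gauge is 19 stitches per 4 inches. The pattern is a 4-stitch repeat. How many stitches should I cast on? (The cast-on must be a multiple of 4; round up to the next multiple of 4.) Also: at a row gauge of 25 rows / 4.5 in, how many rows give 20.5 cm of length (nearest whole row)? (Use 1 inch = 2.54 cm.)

Cast on 112 stitches; work 45 rows.

Finished = 54 + 5 = 59 cm.
59 cm × 1/2.54 = 23.23 inches.
19/4 = 4.75 sts per in; 23.23 × 4.75 = 110.33 sts.
Next multiple of 4 → 112.
20.5 cm = 8.07 inches; × 5.556 = 44.84 → 45 rows.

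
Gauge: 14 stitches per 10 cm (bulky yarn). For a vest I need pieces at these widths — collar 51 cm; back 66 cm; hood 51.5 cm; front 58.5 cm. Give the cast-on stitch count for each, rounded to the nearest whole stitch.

collar 71; back 92; hood 72; front 82.

Rate = 14/10 = 1.4 sts per cm.
collar: 51 × 1.4 = 71.40 → 71.
back: 66 × 1.4 = 92.40 → 92.
hood: 51.5 × 1.4 = 72.10 → 72.
front: 58.5 × 1.4 = 81.90 → 82.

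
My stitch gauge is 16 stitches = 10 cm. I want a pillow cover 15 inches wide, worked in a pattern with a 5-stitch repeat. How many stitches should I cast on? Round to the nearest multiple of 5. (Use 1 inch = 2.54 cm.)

15 in = 15 × 2.54 = 38.10 cm.
16 / 10 = 1.6 sts/cm.
38.10 × 1.6 = 60.96 sts.
→ 60.

CO 60 sts.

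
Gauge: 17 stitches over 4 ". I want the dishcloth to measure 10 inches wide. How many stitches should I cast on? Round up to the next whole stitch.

17 stitches / 4 in = 4.25 stitches per inch.
10 × 4.25 = 42.50 stitches.
Round up → 43.

43 stitches.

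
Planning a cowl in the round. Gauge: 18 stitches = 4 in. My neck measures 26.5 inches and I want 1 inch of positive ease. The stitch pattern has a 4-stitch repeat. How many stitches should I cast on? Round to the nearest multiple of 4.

124 stitches.

Finished = 26.5 + 1 = 27.5 inches.
18 / 4 = 4.5 sts/in.
27.5 × 4.5 = 123.75 sts.
Nearest multiple of 4: 124.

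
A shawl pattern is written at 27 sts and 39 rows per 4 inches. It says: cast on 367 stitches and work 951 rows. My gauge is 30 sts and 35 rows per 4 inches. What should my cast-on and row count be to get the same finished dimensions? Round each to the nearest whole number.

Cast on 408 stitches; work 853 rows.

Stitches: 367 × 30/27 = 407.78 → 408.
Rows: 951 × 35/39 = 853.46 → 853.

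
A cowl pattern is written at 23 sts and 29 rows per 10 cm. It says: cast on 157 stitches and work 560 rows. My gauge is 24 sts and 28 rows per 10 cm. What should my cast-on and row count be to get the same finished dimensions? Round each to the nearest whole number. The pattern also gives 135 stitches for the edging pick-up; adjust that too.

Cast on 164 stitches; work 541 rows; edging pick-up 141 stitches.

Stitches: 157 × 24/23 = 163.83 → 164.
Rows: 560 × 28/29 = 540.69 → 541.
edging pick-up: 135 × 24/23 = 140.87 → 141.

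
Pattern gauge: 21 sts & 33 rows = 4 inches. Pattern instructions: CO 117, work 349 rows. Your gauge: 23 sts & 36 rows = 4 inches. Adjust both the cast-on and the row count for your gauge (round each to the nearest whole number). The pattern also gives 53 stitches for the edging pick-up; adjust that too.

Stitches: 117 × 23/21 = 128.14 → 128.
Rows: 349 × 36/33 = 380.73 → 381.
edging pick-up: 53 × 23/21 = 58.05 → 58.

Cast on 128 stitches; work 381 rows; edging pick-up 58 stitches.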